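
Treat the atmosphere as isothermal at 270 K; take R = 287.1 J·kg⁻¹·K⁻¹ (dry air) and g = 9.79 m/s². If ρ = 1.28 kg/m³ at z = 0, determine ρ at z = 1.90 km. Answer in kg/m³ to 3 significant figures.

ρ ≈ 1.01 kg/m³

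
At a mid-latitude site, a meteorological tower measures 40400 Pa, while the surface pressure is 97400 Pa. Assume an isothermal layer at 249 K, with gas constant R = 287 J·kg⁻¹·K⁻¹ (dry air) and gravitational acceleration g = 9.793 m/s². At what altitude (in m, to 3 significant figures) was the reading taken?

Scale height: H = RT/g = 287 × 249 / 9.793 = 7297.4 m.
Invert the barometric formula: z = H ln(P₀/P).
P₀/P = 97400/40400 = 2.4109; ln(2.4109) = 0.88000.
z = 7297.4 × 0.88000 = 6421.7 m.

z ≈ 6420 m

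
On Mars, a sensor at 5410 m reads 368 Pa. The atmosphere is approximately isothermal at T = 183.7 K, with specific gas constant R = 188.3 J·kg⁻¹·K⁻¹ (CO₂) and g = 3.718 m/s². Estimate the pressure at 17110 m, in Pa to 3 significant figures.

P ≈ 105 Pa

Scale height: H = RT/g = 188.3 × 183.7 / 3.718 = 9303.6 m.
Between two levels, P₂ = P₁ exp(−Δz/H) with Δz = z₂ − z₁.
Δz = 17110 − 5410.0 = 11700 m; Δz/H = 11700/9303.6 = 1.2576.
P₂ = 368 × exp(−1.2576) = 368 × 0.28434 = 104.64 Pa.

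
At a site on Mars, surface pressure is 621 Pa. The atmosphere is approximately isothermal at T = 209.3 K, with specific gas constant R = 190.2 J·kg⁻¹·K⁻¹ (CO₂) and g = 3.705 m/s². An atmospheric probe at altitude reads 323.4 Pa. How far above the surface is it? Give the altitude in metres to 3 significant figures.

z ≈ 7010 m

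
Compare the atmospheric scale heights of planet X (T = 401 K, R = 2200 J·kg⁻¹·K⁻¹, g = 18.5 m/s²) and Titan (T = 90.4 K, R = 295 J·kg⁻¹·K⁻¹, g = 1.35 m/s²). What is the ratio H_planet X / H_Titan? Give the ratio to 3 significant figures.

H_planet X/H_Titan ≈ 2.41

H = RT/g for each body.
H_planet X = 2200 × 401 / 18.5 = 47686 m.
H_Titan = 295 × 90.4 / 1.35 = 19754 m.
H_planet X/H_Titan = 47686/19754 = 2.4140.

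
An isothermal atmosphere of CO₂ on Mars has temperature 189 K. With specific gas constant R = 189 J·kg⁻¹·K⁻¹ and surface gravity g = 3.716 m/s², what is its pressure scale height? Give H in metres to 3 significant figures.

The scale height of an isothermal atmosphere is H = RT/g.
H = 189 × 189 / 3.716 = 35721/3.716 = 9612.8 m.

H ≈ 9610 m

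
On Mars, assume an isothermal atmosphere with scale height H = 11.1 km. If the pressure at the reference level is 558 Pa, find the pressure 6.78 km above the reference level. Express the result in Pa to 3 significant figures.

P ≈ 303 Pa

Barometric formula: P = P₀ exp(−z/H).
z/H = 6780.0/11100 = 0.61081; exp(−0.61081) = 0.54291.
P = 558 × 0.54291 = 302.94 Pa.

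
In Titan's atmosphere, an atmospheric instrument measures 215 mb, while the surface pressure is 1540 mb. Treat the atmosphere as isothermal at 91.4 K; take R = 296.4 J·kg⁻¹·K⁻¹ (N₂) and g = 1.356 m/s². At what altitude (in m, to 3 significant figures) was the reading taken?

Scale height: H = RT/g = 296.4 × 91.4 / 1.356 = 19979 m.
Invert the barometric formula: z = H ln(P₀/P).
P₀/P = 1540/215 = 7.1628; ln(7.1628) = 1.9689.
z = 19979 × 1.9689 = 39337 m.

z ≈ 39300 m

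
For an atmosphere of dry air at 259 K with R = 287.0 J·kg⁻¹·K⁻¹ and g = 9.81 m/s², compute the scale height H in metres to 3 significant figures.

H ≈ 7580 m

The scale height of an isothermal atmosphere is H = RT/g.
H = 287.0 × 259 / 9.81 = 74333/9.81 = 7577.3 m.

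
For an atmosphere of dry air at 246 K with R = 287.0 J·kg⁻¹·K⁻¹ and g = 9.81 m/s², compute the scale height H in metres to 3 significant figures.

H ≈ 7200 m

The scale height of an isothermal atmosphere is H = RT/g.
H = 287.0 × 246 / 9.81 = 70602/9.81 = 7196.9 m.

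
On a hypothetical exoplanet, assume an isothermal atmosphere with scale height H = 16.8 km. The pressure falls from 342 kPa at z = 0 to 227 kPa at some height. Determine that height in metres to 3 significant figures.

Invert the barometric formula: z = H ln(P₀/P).
P₀/P = 342/227 = 1.5066; ln(1.5066) = 0.40986.
z = 16800 × 0.40986 = 6885.6 m.

z ≈ 6890 m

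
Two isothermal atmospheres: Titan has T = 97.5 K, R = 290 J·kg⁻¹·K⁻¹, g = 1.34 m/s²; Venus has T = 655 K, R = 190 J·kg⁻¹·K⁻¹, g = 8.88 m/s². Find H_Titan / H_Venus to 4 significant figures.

H = RT/g for each body.
H_Titan = 290 × 97.5 / 1.34 = 21101 m.
H_Venus = 190 × 655 / 8.88 = 14015 m.
H_Titan/H_Venus = 21101/14015 = 1.5056.

H_Titan/H_Venus ≈ 1.506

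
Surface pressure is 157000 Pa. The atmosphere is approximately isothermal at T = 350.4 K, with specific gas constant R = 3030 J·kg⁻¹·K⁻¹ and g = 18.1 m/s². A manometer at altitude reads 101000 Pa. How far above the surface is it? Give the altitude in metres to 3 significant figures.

z ≈ 25900 m

Scale height: H = RT/g = 3030 × 350.4 / 18.1 = 58658 m.
Invert the barometric formula: z = H ln(P₀/P).
P₀/P = 157000/101000 = 1.5545; ln(1.5545) = 0.44115.
z = 58658 × 0.44115 = 25877 m.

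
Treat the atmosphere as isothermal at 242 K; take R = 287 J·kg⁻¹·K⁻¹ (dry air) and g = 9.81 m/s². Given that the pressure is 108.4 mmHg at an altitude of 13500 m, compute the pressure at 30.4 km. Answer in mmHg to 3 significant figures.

P ≈ 9.96 mmHg

Scale height: H = RT/g = 287 × 242 / 9.81 = 7079.9 m.
Between two levels, P₂ = P₁ exp(−Δz/H) with Δz = z₂ − z₁.
Δz = 30400 − 13500 = 16900 m; Δz/H = 16900/7079.9 = 2.3870.
P₂ = 108.4 × exp(−2.3870) = 108.4 × 0.091905 = 9.9625 mmHg.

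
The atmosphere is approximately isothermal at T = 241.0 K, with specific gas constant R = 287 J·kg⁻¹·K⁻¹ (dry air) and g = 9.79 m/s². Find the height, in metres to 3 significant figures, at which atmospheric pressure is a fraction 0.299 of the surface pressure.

z ≈ 8530 m

Scale height: H = RT/g = 287 × 241.0 / 9.79 = 7065.1 m.
Set P/P₀ = exp(−z/H) = 0.299, so z = −H ln(0.299).
−ln(0.299) = 1.2073; z = 7065.1 × 1.2073 = 8529.7 m.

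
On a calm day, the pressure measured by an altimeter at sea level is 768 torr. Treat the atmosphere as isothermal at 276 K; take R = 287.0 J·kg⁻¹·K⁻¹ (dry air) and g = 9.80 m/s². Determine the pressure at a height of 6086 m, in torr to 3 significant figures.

Scale height: H = RT/g = 287.0 × 276 / 9.80 = 8082.9 m.
Barometric formula: P = P₀ exp(−z/H).
z/H = 6086.0/8082.9 = 0.75295; exp(−0.75295) = 0.47098.
P = 768 × 0.47098 = 361.71 torr.

P ≈ 362 torr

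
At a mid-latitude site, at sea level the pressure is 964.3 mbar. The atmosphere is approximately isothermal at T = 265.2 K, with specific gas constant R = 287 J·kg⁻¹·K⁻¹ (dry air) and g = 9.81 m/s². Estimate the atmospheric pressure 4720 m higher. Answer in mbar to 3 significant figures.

Scale height: H = RT/g = 287 × 265.2 / 9.81 = 7758.7 m.
Barometric formula: P = P₀ exp(−z/H).
z/H = 4720.0/7758.7 = 0.60835; exp(−0.60835) = 0.54425.
P = 964.3 × 0.54425 = 524.82 mbar.

P ≈ 525 mbar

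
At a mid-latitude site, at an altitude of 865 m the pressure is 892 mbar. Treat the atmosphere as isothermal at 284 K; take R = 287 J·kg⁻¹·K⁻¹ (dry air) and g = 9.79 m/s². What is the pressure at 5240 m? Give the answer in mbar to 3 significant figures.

P ≈ 527 mbar

Scale height: H = RT/g = 287 × 284 / 9.79 = 8325.6 m.
Between two levels, P₂ = P₁ exp(−Δz/H) with Δz = z₂ − z₁.
Δz = 5240.0 − 865.00 = 4375.0 m; Δz/H = 4375.0/8325.6 = 0.52549.
P₂ = 892 × exp(−0.52549) = 892 × 0.59127 = 527.41 mbar.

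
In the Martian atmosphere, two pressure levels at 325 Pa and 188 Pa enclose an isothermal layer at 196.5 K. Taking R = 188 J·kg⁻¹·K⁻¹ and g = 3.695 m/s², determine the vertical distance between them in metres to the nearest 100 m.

Hypsometric equation: Δz = (R T̄/g) ln(P₁/P₂).
R T̄/g = 188 × 196.5 / 3.695 = 9997.8 m.
ln(325/188) = ln(1.7287) = 0.54737.
Δz = 9997.8 × 0.54737 = 5472.5 m.

Δz ≈ 5500 m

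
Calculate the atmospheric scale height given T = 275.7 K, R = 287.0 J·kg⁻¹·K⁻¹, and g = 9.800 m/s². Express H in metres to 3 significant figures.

H ≈ 8070 m

The scale height of an isothermal atmosphere is H = RT/g.
H = 287.0 × 275.7 / 9.800 = 79126/9.800 = 8074.1 m.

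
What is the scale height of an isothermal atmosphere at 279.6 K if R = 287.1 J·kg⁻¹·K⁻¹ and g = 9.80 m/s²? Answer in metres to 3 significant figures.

H ≈ 8190 m

The scale height of an isothermal atmosphere is H = RT/g.
H = 287.1 × 279.6 / 9.80 = 80273/9.80 = 8191.1 m.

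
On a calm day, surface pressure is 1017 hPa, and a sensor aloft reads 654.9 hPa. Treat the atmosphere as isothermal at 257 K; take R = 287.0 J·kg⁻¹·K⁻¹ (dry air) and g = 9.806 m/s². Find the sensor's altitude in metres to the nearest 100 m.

z ≈ 3300 m

Scale height: H = RT/g = 287.0 × 257 / 9.806 = 7521.8 m.
Invert the barometric formula: z = H ln(P₀/P).
P₀/P = 1017/654.9 = 1.5529; ln(1.5529) = 0.44012.
z = 7521.8 × 0.44012 = 3310.5 m.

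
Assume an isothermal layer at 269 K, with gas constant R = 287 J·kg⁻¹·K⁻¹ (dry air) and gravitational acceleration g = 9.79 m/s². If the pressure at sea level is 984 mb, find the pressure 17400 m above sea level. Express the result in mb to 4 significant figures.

P ≈ 108.3 mb

Scale height: H = RT/g = 287 × 269 / 9.79 = 7885.9 m.
Barometric formula: P = P₀ exp(−z/H).
z/H = 17400/7885.9 = 2.2065; exp(−2.2065) = 0.11009.
P = 984 × 0.11009 = 108.33 mb.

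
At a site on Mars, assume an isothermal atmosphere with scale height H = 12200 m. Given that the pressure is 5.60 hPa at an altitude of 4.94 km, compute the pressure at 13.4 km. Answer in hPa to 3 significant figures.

P ≈ 2.80 hPa

Between two levels, P₂ = P₁ exp(−Δz/H) with Δz = z₂ − z₁.
Δz = 13400 − 4940.0 = 8460.0 m; Δz/H = 8460.0/12200 = 0.69344.
P₂ = 5.60 × exp(−0.69344) = 5.60 × 0.49985 = 2.7992 hPa.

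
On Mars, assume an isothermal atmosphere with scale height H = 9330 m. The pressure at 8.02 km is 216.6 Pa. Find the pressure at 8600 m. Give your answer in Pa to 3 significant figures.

Between two levels, P₂ = P₁ exp(−Δz/H) with Δz = z₂ − z₁.
Δz = 8600.0 − 8020.0 = 580.00 m; Δz/H = 580.00/9330.0 = 0.062165.
P₂ = 216.6 × exp(−0.062165) = 216.6 × 0.93973 = 203.55 Pa.

P ≈ 204 Pa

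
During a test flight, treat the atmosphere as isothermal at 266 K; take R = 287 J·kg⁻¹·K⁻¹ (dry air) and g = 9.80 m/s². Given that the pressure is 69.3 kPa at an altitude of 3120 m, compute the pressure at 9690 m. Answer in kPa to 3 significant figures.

P ≈ 29.8 kPa

Scale height: H = RT/g = 287 × 266 / 9.80 = 7790.0 m.
Between two levels, P₂ = P₁ exp(−Δz/H) with Δz = z₂ − z₁.
Δz = 9690.0 − 3120.0 = 6570.0 m; Δz/H = 6570.0/7790.0 = 0.84339.
P₂ = 69.3 × exp(−0.84339) = 69.3 × 0.43025 = 29.816 kPa.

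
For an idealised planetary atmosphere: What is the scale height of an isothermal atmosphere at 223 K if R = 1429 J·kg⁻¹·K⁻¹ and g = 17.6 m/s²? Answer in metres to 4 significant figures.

The scale height of an isothermal atmosphere is H = RT/g.
H = 1429 × 223 / 17.6 = 318670/17.6 = 18106 m.

H ≈ 18110 m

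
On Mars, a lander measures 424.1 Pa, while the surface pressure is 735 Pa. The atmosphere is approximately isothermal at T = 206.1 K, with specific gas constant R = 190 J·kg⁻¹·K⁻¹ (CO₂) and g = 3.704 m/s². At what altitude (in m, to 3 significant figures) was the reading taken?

z ≈ 5810 m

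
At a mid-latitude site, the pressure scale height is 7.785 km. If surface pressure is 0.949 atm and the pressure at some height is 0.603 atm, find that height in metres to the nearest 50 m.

Invert the barometric formula: z = H ln(P₀/P).
P₀/P = 0.949/0.603 = 1.5738; ln(1.5738) = 0.45349.
z = 7785.0 × 0.45349 = 3530.4 m.

z ≈ 3550 m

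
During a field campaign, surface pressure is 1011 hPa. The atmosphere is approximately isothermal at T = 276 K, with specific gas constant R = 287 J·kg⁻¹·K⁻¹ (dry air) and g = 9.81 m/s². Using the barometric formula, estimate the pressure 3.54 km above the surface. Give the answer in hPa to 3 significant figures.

P ≈ 652 hPa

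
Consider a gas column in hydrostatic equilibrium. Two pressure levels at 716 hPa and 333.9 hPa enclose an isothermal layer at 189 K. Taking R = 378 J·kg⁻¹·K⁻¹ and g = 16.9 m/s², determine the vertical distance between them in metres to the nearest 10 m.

Hypsometric equation: Δz = (R T̄/g) ln(P₁/P₂).
R T̄/g = 378 × 189 / 16.9 = 4227.3 m.
ln(716/333.9) = ln(2.1444) = 0.76286.
Δz = 4227.3 × 0.76286 = 3224.8 m.

Δz ≈ 3220 m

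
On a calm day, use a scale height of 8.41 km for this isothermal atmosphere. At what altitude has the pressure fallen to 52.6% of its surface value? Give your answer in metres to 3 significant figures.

z ≈ 5400 m

Set P/P₀ = exp(−z/H) = 0.526, so z = −H ln(0.526).
−ln(0.526) = 0.64245; z = 8410.0 × 0.64245 = 5403.0 m.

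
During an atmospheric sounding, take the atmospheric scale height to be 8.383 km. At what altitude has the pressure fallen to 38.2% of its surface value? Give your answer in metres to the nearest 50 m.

Set P/P₀ = exp(−z/H) = 0.382, so z = −H ln(0.382).
−ln(0.382) = 0.96233; z = 8383.0 × 0.96233 = 8067.2 m.

z ≈ 8050 m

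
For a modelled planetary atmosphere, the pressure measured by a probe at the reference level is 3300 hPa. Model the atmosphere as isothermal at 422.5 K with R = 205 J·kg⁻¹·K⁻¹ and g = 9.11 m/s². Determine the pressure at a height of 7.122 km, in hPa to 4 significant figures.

P ≈ 1560 hPa

Scale height: H = RT/g = 205 × 422.5 / 9.11 = 9507.4 m.
Barometric formula: P = P₀ exp(−z/H).
z/H = 7122.0/9507.4 = 0.74910; exp(−0.74910) = 0.47279.
P = 3300 × 0.47279 = 1560.2 hPa.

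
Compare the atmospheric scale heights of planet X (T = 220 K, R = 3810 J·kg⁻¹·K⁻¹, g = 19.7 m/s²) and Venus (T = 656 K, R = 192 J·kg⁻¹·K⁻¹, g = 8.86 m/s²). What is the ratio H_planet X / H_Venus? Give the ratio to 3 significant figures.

H_planet X/H_Venus ≈ 2.99

H = RT/g for each body.
H_planet X = 3810 × 220 / 19.7 = 42548 m.
H_Venus = 192 × 656 / 8.86 = 14216 m.
H_planet X/H_Venus = 42548/14216 = 2.9930.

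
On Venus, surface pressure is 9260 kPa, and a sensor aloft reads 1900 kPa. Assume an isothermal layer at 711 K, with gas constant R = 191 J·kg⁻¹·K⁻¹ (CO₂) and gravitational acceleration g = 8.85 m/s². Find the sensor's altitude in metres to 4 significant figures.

z ≈ 24300 m

Scale height: H = RT/g = 191 × 711 / 8.85 = 15345 m.
Invert the barometric formula: z = H ln(P₀/P).
P₀/P = 9260/1900 = 4.8737; ln(4.8737) = 1.5839.
z = 15345 × 1.5839 = 24305 m.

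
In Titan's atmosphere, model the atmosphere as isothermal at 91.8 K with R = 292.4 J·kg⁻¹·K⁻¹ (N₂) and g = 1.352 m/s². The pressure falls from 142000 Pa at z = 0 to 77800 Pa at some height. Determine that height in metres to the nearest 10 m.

z ≈ 11950 m

Scale height: H = RT/g = 292.4 × 91.8 / 1.352 = 19854 m.
Invert the barometric formula: z = H ln(P₀/P).
P₀/P = 142000/77800 = 1.8252; ln(1.8252) = 0.60169.
z = 19854 × 0.60169 = 11946 m.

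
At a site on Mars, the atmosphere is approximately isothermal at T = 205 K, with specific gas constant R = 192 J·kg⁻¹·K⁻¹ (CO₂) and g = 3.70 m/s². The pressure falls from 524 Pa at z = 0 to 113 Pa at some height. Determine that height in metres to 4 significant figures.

z ≈ 16320 m

Scale height: H = RT/g = 192 × 205 / 3.70 = 10638 m.
Invert the barometric formula: z = H ln(P₀/P).
P₀/P = 524/113 = 4.6372; ln(4.6372) = 1.5341.
z = 10638 × 1.5341 = 16320 m.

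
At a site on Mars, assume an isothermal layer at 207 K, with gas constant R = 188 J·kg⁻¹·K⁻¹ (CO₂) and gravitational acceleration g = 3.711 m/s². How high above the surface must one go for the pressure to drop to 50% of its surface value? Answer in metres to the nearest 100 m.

Scale height: H = RT/g = 188 × 207 / 3.711 = 10487 m.
Set P/P₀ = exp(−z/H) = 0.5, so z = −H ln(0.5).
−ln(0.5) = 0.69315; z = 10487 × 0.69315 = 7269.1 m.

z ≈ 7300 m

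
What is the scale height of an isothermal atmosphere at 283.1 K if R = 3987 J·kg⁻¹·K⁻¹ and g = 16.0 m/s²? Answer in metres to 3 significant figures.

The scale height of an isothermal atmosphere is H = RT/g.
H = 3987 × 283.1 / 16.0 = 1128700/16.0 = 70544 m.

H ≈ 70500 m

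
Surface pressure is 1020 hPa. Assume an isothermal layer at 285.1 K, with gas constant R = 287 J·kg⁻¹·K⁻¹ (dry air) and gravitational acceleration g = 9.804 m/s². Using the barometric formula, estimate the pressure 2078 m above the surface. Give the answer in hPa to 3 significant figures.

Scale height: H = RT/g = 287 × 285.1 / 9.804 = 8346.0 m.
Barometric formula: P = P₀ exp(−z/H).
z/H = 2078.0/8346.0 = 0.24898; exp(−0.24898) = 0.77960.
P = 1020 × 0.77960 = 795.19 hPa.

P ≈ 795 hPa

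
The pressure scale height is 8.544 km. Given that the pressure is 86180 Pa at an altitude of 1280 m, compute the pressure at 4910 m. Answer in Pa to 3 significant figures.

P ≈ 56300 Pa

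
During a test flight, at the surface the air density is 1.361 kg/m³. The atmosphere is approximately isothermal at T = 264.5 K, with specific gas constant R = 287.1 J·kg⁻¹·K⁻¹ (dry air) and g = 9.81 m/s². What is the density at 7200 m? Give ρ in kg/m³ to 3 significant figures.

Scale height: H = RT/g = 287.1 × 264.5 / 9.81 = 7740.9 m.
In an isothermal atmosphere, density decays like pressure: ρ = ρ₀ exp(−z/H).
z/H = 7200.0/7740.9 = 0.93012; exp(−0.93012) = 0.39451.
ρ = 1.361 × 0.39451 = 0.53693 kg/m³.

ρ ≈ 0.537 kg/m³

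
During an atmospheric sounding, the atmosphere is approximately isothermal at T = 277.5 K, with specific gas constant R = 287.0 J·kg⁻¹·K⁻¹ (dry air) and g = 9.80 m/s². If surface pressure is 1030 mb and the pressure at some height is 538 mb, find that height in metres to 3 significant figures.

Scale height: H = RT/g = 287.0 × 277.5 / 9.80 = 8126.8 m.
Invert the barometric formula: z = H ln(P₀/P).
P₀/P = 1030/538 = 1.9145; ln(1.9145) = 0.64946.
z = 8126.8 × 0.64946 = 5278.0 m.

z ≈ 5280 m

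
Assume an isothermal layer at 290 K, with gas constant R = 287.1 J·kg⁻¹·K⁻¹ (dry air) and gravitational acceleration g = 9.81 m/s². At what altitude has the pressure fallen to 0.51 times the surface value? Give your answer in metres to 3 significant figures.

Scale height: H = RT/g = 287.1 × 290 / 9.81 = 8487.2 m.
Set P/P₀ = exp(−z/H) = 0.51, so z = −H ln(0.51).
−ln(0.51) = 0.67334; z = 8487.2 × 0.67334 = 5714.8 m.

z ≈ 5710 m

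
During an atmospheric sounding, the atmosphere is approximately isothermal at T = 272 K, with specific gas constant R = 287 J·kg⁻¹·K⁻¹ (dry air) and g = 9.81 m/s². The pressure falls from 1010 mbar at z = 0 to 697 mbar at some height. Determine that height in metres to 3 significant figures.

z ≈ 2950 m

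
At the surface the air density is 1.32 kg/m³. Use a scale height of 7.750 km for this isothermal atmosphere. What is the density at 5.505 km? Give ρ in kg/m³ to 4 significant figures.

ρ ≈ 0.6488 kg/m³

In an isothermal atmosphere, density decays like pressure: ρ = ρ₀ exp(−z/H).
z/H = 5505.0/7750.0 = 0.71032; exp(−0.71032) = 0.49149.
ρ = 1.32 × 0.49149 = 0.64877 kg/m³.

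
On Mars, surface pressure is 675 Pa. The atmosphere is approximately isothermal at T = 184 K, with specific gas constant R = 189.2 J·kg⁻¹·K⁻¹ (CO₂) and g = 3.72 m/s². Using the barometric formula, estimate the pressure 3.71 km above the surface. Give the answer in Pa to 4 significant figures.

Scale height: H = RT/g = 189.2 × 184 / 3.72 = 9358.3 m.
Barometric formula: P = P₀ exp(−z/H).
z/H = 3710.0/9358.3 = 0.39644; exp(−0.39644) = 0.67271.
P = 675 × 0.67271 = 454.08 Pa.

P ≈ 454.1 Pa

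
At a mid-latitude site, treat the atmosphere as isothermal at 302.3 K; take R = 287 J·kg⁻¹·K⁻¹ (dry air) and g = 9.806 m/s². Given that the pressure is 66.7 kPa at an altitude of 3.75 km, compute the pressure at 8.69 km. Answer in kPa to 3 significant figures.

P ≈ 38.2 kPa

Scale height: H = RT/g = 287 × 302.3 / 9.806 = 8847.7 m.
Between two levels, P₂ = P₁ exp(−Δz/H) with Δz = z₂ − z₁.
Δz = 8690.0 − 3750.0 = 4940.0 m; Δz/H = 4940.0/8847.7 = 0.55834.
P₂ = 66.7 × exp(−0.55834) = 66.7 × 0.57216 = 38.163 kPa.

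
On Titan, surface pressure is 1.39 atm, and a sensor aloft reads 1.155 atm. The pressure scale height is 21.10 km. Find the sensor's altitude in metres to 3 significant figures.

z ≈ 3910 m

Invert the barometric formula: z = H ln(P₀/P).
P₀/P = 1.39/1.155 = 1.2035; ln(1.2035) = 0.18523.
z = 21100 × 0.18523 = 3908.4 m.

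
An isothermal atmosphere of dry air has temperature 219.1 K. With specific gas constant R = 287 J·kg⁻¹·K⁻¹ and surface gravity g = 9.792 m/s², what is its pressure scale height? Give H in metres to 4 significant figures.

H ≈ 6422 m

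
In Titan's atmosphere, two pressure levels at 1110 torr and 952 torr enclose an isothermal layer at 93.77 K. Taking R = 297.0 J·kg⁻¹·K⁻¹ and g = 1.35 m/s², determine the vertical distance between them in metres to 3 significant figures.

Hypsometric equation: Δz = (R T̄/g) ln(P₁/P₂).
R T̄/g = 297.0 × 93.77 / 1.35 = 20629 m.
ln(1110/952) = ln(1.1660) = 0.15358.
Δz = 20629 × 0.15358 = 3168.2 m.

Δz ≈ 3170 m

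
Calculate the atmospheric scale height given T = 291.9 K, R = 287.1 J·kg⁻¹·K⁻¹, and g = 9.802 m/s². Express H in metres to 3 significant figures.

H ≈ 8550 m

The scale height of an isothermal atmosphere is H = RT/g.
H = 287.1 × 291.9 / 9.802 = 83804/9.802 = 8549.7 m.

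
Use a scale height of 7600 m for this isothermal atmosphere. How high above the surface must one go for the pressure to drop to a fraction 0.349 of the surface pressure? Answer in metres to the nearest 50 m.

z ≈ 8000 m

Set P/P₀ = exp(−z/H) = 0.349, so z = −H ln(0.349).
−ln(0.349) = 1.0527; z = 7600.0 × 1.0527 = 8000.5 m.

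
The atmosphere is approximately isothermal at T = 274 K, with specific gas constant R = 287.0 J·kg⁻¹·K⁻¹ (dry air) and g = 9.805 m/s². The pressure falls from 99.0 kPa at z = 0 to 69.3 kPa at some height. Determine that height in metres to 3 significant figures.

Scale height: H = RT/g = 287.0 × 274 / 9.805 = 8020.2 m.
Invert the barometric formula: z = H ln(P₀/P).
P₀/P = 99.0/69.3 = 1.4286; ln(1.4286) = 0.35669.
z = 8020.2 × 0.35669 = 2860.7 m.

z ≈ 2860 m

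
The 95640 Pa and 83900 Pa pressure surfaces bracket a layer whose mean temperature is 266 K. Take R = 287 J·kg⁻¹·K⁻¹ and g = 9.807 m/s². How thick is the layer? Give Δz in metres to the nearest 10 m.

Hypsometric equation: Δz = (R T̄/g) ln(P₁/P₂).
R T̄/g = 287 × 266 / 9.807 = 7784.4 m.
ln(95640/83900) = ln(1.1399) = 0.13094.
Δz = 7784.4 × 0.13094 = 1019.3 m.

Δz ≈ 1020 m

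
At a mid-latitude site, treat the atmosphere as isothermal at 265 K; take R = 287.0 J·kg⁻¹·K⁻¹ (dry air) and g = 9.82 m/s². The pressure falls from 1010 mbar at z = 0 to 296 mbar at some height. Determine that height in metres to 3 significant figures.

Scale height: H = RT/g = 287.0 × 265 / 9.82 = 7744.9 m.
Invert the barometric formula: z = H ln(P₀/P).
P₀/P = 1010/296 = 3.4122; ln(3.4122) = 1.2274.
z = 7744.9 × 1.2274 = 9506.1 m.

z ≈ 9510 m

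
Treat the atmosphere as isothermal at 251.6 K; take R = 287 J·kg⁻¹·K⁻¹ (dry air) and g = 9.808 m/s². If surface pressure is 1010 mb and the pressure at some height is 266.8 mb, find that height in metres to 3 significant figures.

Scale height: H = RT/g = 287 × 251.6 / 9.808 = 7362.3 m.
Invert the barometric formula: z = H ln(P₀/P).
P₀/P = 1010/266.8 = 3.7856; ln(3.7856) = 1.3312.
z = 7362.3 × 1.3312 = 9800.7 m.

z ≈ 9800 m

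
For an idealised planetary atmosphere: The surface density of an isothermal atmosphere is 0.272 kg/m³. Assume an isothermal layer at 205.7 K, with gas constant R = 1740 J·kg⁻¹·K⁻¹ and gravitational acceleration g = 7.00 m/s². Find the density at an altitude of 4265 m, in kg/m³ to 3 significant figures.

Scale height: H = RT/g = 1740 × 205.7 / 7.00 = 51131 m.
In an isothermal atmosphere, density decays like pressure: ρ = ρ₀ exp(−z/H).
z/H = 4265.0/51131 = 0.083413; exp(−0.083413) = 0.91997.
ρ = 0.272 × 0.91997 = 0.25023 kg/m³.

ρ ≈ 0.250 kg/m³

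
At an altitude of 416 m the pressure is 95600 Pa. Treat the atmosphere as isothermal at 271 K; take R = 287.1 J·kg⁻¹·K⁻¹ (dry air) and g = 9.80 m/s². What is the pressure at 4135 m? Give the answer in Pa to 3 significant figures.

Scale height: H = RT/g = 287.1 × 271 / 9.80 = 7939.2 m.
Between two levels, P₂ = P₁ exp(−Δz/H) with Δz = z₂ − z₁.
Δz = 4135.0 − 416.00 = 3719.0 m; Δz/H = 3719.0/7939.2 = 0.46844.
P₂ = 95600 × exp(−0.46844) = 95600 × 0.62598 = 59844 Pa.

P ≈ 59800 Pa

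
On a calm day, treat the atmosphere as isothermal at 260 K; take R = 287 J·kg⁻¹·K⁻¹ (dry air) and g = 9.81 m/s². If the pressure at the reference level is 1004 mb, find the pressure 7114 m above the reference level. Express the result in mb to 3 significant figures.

P ≈ 394 mb

Scale height: H = RT/g = 287 × 260 / 9.81 = 7606.5 m.
Barometric formula: P = P₀ exp(−z/H).
z/H = 7114.0/7606.5 = 0.93525; exp(−0.93525) = 0.39249.
P = 1004 × 0.39249 = 394.06 mb.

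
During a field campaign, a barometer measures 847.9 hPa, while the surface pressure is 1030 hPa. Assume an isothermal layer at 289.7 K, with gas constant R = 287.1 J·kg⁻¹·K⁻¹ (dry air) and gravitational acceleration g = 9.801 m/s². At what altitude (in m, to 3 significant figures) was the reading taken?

Scale height: H = RT/g = 287.1 × 289.7 / 9.801 = 8486.2 m.
Invert the barometric formula: z = H ln(P₀/P).
P₀/P = 1030/847.9 = 1.2148; ln(1.2148) = 0.19458.
z = 8486.2 × 0.19458 = 1651.2 m.

z ≈ 1650 m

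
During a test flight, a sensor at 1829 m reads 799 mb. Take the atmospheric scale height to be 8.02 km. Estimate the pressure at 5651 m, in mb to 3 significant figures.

P ≈ 496 mb

Between two levels, P₂ = P₁ exp(−Δz/H) with Δz = z₂ − z₁.
Δz = 5651.0 − 1829.0 = 3822.0 m; Δz/H = 3822.0/8020.0 = 0.47656.
P₂ = 799 × exp(−0.47656) = 799 × 0.62092 = 496.12 mb.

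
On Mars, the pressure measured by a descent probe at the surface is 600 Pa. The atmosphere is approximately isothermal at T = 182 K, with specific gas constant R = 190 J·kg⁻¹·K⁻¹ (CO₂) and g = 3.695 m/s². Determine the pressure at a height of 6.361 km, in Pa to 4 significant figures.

P ≈ 304.1 Pa

Scale height: H = RT/g = 190 × 182 / 3.695 = 9358.6 m.
Barometric formula: P = P₀ exp(−z/H).
z/H = 6361.0/9358.6 = 0.67970; exp(−0.67970) = 0.50677.
P = 600 × 0.50677 = 304.06 Pa.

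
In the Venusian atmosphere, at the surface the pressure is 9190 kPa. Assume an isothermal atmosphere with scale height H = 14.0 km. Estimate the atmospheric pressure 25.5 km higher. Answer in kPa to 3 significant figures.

Barometric formula: P = P₀ exp(−z/H).
z/H = 25500/14000 = 1.8214; exp(−1.8214) = 0.16180.
P = 9190 × 0.16180 = 1486.9 kPa.

P ≈ 1490 kPa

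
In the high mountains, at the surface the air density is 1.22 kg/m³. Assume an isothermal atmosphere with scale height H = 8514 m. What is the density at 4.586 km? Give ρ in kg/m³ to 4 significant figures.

In an isothermal atmosphere, density decays like pressure: ρ = ρ₀ exp(−z/H).
z/H = 4586.0/8514.0 = 0.53864; exp(−0.53864) = 0.58354.
ρ = 1.22 × 0.58354 = 0.71192 kg/m³.

ρ ≈ 0.7119 kg/m³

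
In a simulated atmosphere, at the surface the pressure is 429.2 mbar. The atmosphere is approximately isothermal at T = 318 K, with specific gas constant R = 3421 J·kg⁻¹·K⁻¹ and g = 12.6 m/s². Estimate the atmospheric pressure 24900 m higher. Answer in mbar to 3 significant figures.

Scale height: H = RT/g = 3421 × 318 / 12.6 = 86340 m.
Barometric formula: P = P₀ exp(−z/H).
z/H = 24900/86340 = 0.28839; exp(−0.28839) = 0.74947.
P = 429.2 × 0.74947 = 321.67 mbar.

P ≈ 322 mbar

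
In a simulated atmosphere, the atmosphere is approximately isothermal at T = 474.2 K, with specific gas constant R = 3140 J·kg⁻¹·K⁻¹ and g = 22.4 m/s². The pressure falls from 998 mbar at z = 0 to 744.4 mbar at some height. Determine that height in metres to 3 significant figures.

Scale height: H = RT/g = 3140 × 474.2 / 22.4 = 66473 m.
Invert the barometric formula: z = H ln(P₀/P).
P₀/P = 998/744.4 = 1.3407; ln(1.3407) = 0.29319.
z = 66473 × 0.29319 = 19489 m.

z ≈ 19500 m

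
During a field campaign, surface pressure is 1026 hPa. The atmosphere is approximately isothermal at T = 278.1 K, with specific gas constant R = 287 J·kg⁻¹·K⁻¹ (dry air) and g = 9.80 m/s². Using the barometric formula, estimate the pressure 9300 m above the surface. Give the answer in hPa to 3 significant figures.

Scale height: H = RT/g = 287 × 278.1 / 9.80 = 8144.4 m.
Barometric formula: P = P₀ exp(−z/H).
z/H = 9300.0/8144.4 = 1.1419; exp(−1.1419) = 0.31921.
P = 1026 × 0.31921 = 327.51 hPa.

P ≈ 328 hPa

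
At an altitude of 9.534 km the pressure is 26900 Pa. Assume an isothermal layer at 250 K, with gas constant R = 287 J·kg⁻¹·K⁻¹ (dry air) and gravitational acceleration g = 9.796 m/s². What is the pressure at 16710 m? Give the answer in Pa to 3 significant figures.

P ≈ 10100 Pa

Scale height: H = RT/g = 287 × 250 / 9.796 = 7324.4 m.
Between two levels, P₂ = P₁ exp(−Δz/H) with Δz = z₂ − z₁.
Δz = 16710 − 9534.0 = 7176.0 m; Δz/H = 7176.0/7324.4 = 0.97974.
P₂ = 26900 × exp(−0.97974) = 26900 × 0.37541 = 10099 Pa.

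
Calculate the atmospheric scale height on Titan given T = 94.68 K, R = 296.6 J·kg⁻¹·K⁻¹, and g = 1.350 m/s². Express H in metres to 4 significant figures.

H ≈ 20800 m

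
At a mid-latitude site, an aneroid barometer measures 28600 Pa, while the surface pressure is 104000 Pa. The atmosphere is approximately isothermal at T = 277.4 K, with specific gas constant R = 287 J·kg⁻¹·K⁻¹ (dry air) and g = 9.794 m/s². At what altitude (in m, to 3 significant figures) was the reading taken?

z ≈ 10500 m

Scale height: H = RT/g = 287 × 277.4 / 9.794 = 8128.8 m.
Invert the barometric formula: z = H ln(P₀/P).
P₀/P = 104000/28600 = 3.6364; ln(3.6364) = 1.2910.
z = 8128.8 × 1.2910 = 10494 m.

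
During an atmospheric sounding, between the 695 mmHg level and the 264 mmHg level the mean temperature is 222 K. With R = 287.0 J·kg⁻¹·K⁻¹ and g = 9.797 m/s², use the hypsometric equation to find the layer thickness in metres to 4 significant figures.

Δz ≈ 6295 m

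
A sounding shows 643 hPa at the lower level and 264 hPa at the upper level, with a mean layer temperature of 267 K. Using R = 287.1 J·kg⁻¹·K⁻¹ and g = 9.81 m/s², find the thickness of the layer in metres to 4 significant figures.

Hypsometric equation: Δz = (R T̄/g) ln(P₁/P₂).
R T̄/g = 287.1 × 267 / 9.81 = 7814.0 m.
ln(643/264) = ln(2.4356) = 0.89019.
Δz = 7814.0 × 0.89019 = 6955.9 m.

Δz ≈ 6956 m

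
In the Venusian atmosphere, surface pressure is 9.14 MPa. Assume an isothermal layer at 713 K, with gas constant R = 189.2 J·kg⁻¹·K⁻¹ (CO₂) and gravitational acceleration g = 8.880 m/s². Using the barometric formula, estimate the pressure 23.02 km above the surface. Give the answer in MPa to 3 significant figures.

Scale height: H = RT/g = 189.2 × 713 / 8.880 = 15191 m.
Barometric formula: P = P₀ exp(−z/H).
z/H = 23020/15191 = 1.5154; exp(−1.5154) = 0.21972.
P = 9.14 × 0.21972 = 2.0082 MPa.

P ≈ 2.01 MPa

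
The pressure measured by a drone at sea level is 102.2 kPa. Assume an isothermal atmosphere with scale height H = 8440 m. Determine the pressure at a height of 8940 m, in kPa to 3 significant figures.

P ≈ 35.4 kPa

Barometric formula: P = P₀ exp(−z/H).
z/H = 8940.0/8440.0 = 1.0592; exp(−1.0592) = 0.34673.
P = 102.2 × 0.34673 = 35.436 kPa.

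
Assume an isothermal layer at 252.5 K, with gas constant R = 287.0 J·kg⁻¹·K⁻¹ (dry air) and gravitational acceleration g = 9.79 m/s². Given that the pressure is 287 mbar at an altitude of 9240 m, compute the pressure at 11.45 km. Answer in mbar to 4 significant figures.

Scale height: H = RT/g = 287.0 × 252.5 / 9.79 = 7402.2 m.
Between two levels, P₂ = P₁ exp(−Δz/H) with Δz = z₂ − z₁.
Δz = 11450 − 9240.0 = 2210.0 m; Δz/H = 2210.0/7402.2 = 0.29856.
P₂ = 287 × exp(−0.29856) = 287 × 0.74189 = 212.92 mbar.

P ≈ 212.9 mbar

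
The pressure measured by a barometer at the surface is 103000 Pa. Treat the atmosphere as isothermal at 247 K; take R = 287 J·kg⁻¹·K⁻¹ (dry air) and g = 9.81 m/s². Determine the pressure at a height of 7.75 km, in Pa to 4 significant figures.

P ≈ 35240 Pa

Scale height: H = RT/g = 287 × 247 / 9.81 = 7226.2 m.
Barometric formula: P = P₀ exp(−z/H).
z/H = 7750.0/7226.2 = 1.0725; exp(−1.0725) = 0.34215.
P = 103000 × 0.34215 = 35241 Pa.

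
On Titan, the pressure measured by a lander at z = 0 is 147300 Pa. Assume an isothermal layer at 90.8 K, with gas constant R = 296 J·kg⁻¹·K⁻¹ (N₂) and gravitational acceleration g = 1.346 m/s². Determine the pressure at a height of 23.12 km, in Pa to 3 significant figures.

Scale height: H = RT/g = 296 × 90.8 / 1.346 = 19968 m.
Barometric formula: P = P₀ exp(−z/H).
z/H = 23120/19968 = 1.1579; exp(−1.1579) = 0.31415.
P = 147300 × 0.31415 = 46274 Pa.

P ≈ 46300 Pa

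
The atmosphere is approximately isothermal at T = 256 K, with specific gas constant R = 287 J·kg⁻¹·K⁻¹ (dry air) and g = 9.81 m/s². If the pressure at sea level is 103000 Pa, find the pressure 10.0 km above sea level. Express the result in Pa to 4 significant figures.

P ≈ 27100 Pa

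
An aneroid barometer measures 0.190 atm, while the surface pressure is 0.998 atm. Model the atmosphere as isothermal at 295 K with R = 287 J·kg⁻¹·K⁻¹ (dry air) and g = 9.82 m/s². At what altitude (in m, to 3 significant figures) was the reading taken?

Scale height: H = RT/g = 287 × 295 / 9.82 = 8621.7 m.
Invert the barometric formula: z = H ln(P₀/P).
P₀/P = 0.998/0.190 = 5.2526; ln(5.2526) = 1.6587.
z = 8621.7 × 1.6587 = 14301 m.

z ≈ 14300 m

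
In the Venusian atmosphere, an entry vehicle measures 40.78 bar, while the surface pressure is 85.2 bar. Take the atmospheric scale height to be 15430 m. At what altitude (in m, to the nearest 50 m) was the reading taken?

z ≈ 11350 m

Invert the barometric formula: z = H ln(P₀/P).
P₀/P = 85.2/40.78 = 2.0893; ln(2.0893) = 0.73683.
z = 15430 × 0.73683 = 11369 m.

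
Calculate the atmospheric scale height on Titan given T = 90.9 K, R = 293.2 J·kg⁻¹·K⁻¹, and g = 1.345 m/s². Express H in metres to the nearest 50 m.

H ≈ 19800 m

The scale height of an isothermal atmosphere is H = RT/g.
H = 293.2 × 90.9 / 1.345 = 26652/1.345 = 19816 m.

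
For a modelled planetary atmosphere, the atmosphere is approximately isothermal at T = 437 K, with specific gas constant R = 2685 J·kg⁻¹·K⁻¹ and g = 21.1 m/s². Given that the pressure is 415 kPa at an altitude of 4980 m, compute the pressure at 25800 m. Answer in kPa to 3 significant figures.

P ≈ 285 kPa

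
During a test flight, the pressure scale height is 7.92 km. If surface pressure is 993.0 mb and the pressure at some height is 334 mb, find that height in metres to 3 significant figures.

z ≈ 8630 m

Invert the barometric formula: z = H ln(P₀/P).
P₀/P = 993.0/334 = 2.9731; ln(2.9731) = 1.0896.
z = 7920.0 × 1.0896 = 8629.6 m.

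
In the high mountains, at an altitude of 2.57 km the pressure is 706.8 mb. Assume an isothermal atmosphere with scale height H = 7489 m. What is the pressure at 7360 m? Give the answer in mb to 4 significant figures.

P ≈ 372.8 mb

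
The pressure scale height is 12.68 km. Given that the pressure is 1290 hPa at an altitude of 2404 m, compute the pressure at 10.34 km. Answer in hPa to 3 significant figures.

P ≈ 690 hPa

Between two levels, P₂ = P₁ exp(−Δz/H) with Δz = z₂ − z₁.
Δz = 10340 − 2404.0 = 7936.0 m; Δz/H = 7936.0/12680 = 0.62587.
P₂ = 1290 × exp(−0.62587) = 1290 × 0.53480 = 689.89 hPa.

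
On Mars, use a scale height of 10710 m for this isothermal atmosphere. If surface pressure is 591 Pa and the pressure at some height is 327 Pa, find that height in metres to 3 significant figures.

z ≈ 6340 m

Invert the barometric formula: z = H ln(P₀/P).
P₀/P = 591/327 = 1.8073; ln(1.8073) = 0.59183.
z = 10710 × 0.59183 = 6338.5 m.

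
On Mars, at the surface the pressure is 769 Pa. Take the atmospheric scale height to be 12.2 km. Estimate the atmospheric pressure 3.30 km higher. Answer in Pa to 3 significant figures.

P ≈ 587 Pa

Barometric formula: P = P₀ exp(−z/H).
z/H = 3300.0/12200 = 0.27049; exp(−0.27049) = 0.76301.
P = 769 × 0.76301 = 586.75 Pa.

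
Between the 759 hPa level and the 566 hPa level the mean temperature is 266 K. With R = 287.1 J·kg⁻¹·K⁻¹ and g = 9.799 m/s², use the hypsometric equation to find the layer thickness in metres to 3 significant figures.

Δz ≈ 2290 m

Hypsometric equation: Δz = (R T̄/g) ln(P₁/P₂).
R T̄/g = 287.1 × 266 / 9.799 = 7793.5 m.
ln(759/566) = ln(1.3410) = 0.29342.
Δz = 7793.5 × 0.29342 = 2286.8 m.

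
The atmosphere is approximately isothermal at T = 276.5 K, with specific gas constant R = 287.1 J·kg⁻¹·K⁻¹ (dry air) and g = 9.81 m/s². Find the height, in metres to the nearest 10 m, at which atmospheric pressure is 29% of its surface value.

z ≈ 10020 m

Scale height: H = RT/g = 287.1 × 276.5 / 9.81 = 8092.1 m.
Set P/P₀ = exp(−z/H) = 0.29, so z = −H ln(0.29).
−ln(0.29) = 1.2379; z = 8092.1 × 1.2379 = 10017 m.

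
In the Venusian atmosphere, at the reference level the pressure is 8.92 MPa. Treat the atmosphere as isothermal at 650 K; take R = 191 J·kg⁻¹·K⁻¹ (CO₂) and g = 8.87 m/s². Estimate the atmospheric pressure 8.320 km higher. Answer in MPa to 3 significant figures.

Scale height: H = RT/g = 191 × 650 / 8.87 = 13997 m.
Barometric formula: P = P₀ exp(−z/H).
z/H = 8320.0/13997 = 0.59441; exp(−0.59441) = 0.55189.
P = 8.92 × 0.55189 = 4.9229 MPa.

P ≈ 4.92 MPa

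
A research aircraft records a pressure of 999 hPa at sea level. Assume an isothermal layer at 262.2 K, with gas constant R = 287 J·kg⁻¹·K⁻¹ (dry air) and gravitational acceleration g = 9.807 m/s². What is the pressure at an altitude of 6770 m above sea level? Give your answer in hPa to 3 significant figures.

P ≈ 413 hPa

Scale height: H = RT/g = 287 × 262.2 / 9.807 = 7673.2 m.
Barometric formula: P = P₀ exp(−z/H).
z/H = 6770.0/7673.2 = 0.88229; exp(−0.88229) = 0.41383.
P = 999 × 0.41383 = 413.42 hPa.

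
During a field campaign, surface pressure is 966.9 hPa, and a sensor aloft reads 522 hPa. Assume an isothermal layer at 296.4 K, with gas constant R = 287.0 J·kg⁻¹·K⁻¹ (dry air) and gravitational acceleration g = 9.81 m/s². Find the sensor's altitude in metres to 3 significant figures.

Scale height: H = RT/g = 287.0 × 296.4 / 9.81 = 8671.4 m.
Invert the barometric formula: z = H ln(P₀/P).
P₀/P = 966.9/522 = 1.8523; ln(1.8523) = 0.61643.
z = 8671.4 × 0.61643 = 5345.3 m.

z ≈ 5350 m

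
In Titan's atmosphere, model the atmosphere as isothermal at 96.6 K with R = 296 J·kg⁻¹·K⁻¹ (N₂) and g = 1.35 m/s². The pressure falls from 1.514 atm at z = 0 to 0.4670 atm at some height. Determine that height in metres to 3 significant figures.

z ≈ 24900 m

Scale height: H = RT/g = 296 × 96.6 / 1.35 = 21180 m.
Invert the barometric formula: z = H ln(P₀/P).
P₀/P = 1.514/0.4670 = 3.2420; ln(3.2420) = 1.1762.
z = 21180 × 1.1762 = 24912 m.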